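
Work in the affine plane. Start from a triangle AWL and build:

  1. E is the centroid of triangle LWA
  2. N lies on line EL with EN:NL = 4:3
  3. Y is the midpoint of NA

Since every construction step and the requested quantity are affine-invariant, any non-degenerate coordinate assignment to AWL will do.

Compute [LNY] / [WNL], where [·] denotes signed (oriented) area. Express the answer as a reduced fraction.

Work in coordinates with A = (0, 0), W = (1, 0), L = (0, 1).
1. E is the centroid of triangle LWA ⇒ E = (1/3, 1/3)
2. N lies on line EL with EN:NL = 4:3 ⇒ N = (1/7, 5/7)
3. Y is the midpoint of NA ⇒ Y = (1/14, 5/14)
2·[LNY] = -1/14, 2·[WNL] = -1/7
[LNY]:[WNL] = -1/14:-1/7 = 1/2

[LNY]:[WNL] = 1/2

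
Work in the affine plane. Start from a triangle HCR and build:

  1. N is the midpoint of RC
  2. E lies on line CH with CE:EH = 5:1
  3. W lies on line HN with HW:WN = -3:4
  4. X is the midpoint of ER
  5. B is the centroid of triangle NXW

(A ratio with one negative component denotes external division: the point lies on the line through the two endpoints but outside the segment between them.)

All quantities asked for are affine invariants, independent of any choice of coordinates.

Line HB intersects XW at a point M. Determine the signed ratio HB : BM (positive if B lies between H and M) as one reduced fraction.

Assign H = (0, 0), C = (1, 0), R = (0, 1) — the answer is frame-independent, so this choice is without loss of generality.
1. N is the midpoint of RC ⇒ N = (1/2, 1/2)
2. E lies on line CH with CE:EH = 5:1 ⇒ E = (1/6, 0)
3. W lies on line HN with HW:WN = -3:4 ⇒ W = (-3/2, -3/2)
4. X is the midpoint of ER ⇒ X = (1/12, 1/2)
5. B is the centroid of triangle NXW ⇒ B = (-11/36, -1/6)
line HB meets XW at M = (-11/20, -3/10)
B = H + t·(M−H) with t = 5/9, so HB:BM = 5/9:4/9

HB:BM = 5/4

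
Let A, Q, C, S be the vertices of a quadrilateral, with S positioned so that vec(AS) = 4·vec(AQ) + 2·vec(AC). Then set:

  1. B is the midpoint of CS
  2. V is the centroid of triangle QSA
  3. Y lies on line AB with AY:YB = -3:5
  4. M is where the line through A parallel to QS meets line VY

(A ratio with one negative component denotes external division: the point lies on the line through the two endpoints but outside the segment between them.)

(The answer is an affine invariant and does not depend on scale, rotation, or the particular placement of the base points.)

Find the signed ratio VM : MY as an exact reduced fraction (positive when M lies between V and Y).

Work in coordinates with A = (0, 0), Q = (1, 0), C = (0, 1), S = (4, 2).
1. B is the midpoint of CS ⇒ B = (2, 3/2)
2. V is the centroid of triangle QSA ⇒ V = (5/3, 2/3)
3. Y lies on line AB with AY:YB = -3:5 ⇒ Y = (-3, -9/4)
4. M is where the line through A parallel to QS meets line VY ⇒ M = (-9, -6)
M = V + t·(Y−V) with t = 16/7, so VM:MY = t:(1−t) = 16/7:-9/7

VM:MY = -16/9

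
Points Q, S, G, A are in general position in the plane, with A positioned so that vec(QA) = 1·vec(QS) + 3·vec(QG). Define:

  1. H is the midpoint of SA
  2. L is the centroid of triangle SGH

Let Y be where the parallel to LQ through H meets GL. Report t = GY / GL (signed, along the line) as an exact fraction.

Work in coordinates with Q = (0, 0), S = (1, 0), G = (0, 1), A = (1, 3).
1. H is the midpoint of SA ⇒ H = (1, 3/2)
2. L is the centroid of triangle SGH ⇒ L = (2/3, 5/6)
through H parallel to LQ: direction (-2/3, -5/6); meets GL at Y = (1/2, 7/8)
Y = G + t·(L−G) with t = 3/4

t = 3/4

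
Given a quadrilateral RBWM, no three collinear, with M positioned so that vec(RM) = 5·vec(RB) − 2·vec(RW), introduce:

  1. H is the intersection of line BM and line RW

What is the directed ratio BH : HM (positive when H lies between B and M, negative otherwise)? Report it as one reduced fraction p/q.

BH:HM = -1/5

Choose coordinates R = (0, 0), B = (1, 0), W = (0, 1), M = (5, -2).
1. H is the intersection of line BM and line RW ⇒ H = (0, 1/2)
H = B + t·(M−B) with t = -1/4, so BH:HM = t:(1−t) = -1/4:5/4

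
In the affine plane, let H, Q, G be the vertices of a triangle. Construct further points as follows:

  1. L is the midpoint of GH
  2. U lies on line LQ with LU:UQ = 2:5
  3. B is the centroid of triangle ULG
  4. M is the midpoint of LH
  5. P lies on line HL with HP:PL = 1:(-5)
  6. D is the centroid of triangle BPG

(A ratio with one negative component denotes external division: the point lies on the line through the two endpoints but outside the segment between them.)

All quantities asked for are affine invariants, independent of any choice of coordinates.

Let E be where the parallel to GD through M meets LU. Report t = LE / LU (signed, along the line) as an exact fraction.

Set H = (0, 0), Q = (1, 0), G = (0, 1); any affine frame gives the same invariant.
1. L is the midpoint of GH ⇒ L = (0, 1/2)
2. U lies on line LQ with LU:UQ = 2:5 ⇒ U = (2/7, 5/14)
3. B is the centroid of triangle ULG ⇒ B = (2/21, 13/21)
4. M is the midpoint of LH ⇒ M = (0, 1/4)
5. P lies on line HL with HP:PL = 1:(-5) ⇒ P = (0, -1/8)
6. D is the centroid of triangle BPG ⇒ D = (2/63, 251/504)
through M parallel to GD: direction (2/63, -253/504); meets LU at E = (-4/245, 249/490)
E = L + t·(U−L) with t = -2/35

t = -2/35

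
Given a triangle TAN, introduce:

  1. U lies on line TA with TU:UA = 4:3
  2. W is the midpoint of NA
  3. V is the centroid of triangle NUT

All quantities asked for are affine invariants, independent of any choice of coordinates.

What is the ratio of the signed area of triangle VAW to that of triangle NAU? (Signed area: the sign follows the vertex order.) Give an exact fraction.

Choose coordinates T = (0, 0), A = (1, 0), N = (0, 1).
1. U lies on line TA with TU:UA = 4:3 ⇒ U = (4/7, 0)
2. W is the midpoint of NA ⇒ W = (1/2, 1/2)
3. V is the centroid of triangle NUT ⇒ V = (4/21, 1/3)
2·[VAW] = 5/21, 2·[NAU] = -3/7
[VAW]:[NAU] = 5/21:-3/7 = -5/9

[VAW]:[NAU] = -5/9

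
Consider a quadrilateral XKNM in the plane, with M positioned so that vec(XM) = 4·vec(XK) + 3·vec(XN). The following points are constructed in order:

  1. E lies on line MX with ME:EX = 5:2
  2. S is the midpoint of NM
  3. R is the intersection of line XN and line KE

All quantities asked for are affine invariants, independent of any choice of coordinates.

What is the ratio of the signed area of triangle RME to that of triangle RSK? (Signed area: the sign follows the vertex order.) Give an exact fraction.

Assign X = (0, 0), K = (1, 0), N = (0, 1), M = (4, 3) — the answer is frame-independent, so this choice is without loss of generality.
1. E lies on line MX with ME:EX = 5:2 ⇒ E = (8/7, 6/7)
2. S is the midpoint of NM ⇒ S = (2, 2)
3. R is the intersection of line XN and line KE ⇒ R = (0, -6)
2·[RME] = 120/7, 2·[RSK] = 4
[RME]:[RSK] = 120/7:4 = 30/7

[RME]:[RSK] = 30/7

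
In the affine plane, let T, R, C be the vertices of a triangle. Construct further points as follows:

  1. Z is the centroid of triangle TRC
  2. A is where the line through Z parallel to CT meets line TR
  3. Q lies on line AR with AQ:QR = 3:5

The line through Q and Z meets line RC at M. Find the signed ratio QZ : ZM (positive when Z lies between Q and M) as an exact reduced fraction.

Work in coordinates with T = (0, 0), R = (1, 0), C = (0, 1).
1. Z is the centroid of triangle TRC ⇒ Z = (1/3, 1/3)
2. A is where the line through Z parallel to CT meets line TR ⇒ A = (1/3, 0)
3. Q lies on line AR with AQ:QR = 3:5 ⇒ Q = (7/12, 0)
line QZ meets RC at M = (-2/3, 5/3)
Z = Q + t·(M−Q) with t = 1/5, so QZ:ZM = 1/5:4/5

QZ:ZM = 1/4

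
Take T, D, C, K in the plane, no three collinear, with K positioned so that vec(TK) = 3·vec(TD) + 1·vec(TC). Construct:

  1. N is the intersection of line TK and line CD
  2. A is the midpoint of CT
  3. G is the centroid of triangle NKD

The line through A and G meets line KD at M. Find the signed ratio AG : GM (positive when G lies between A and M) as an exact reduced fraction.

AG:GM = 7

Work in coordinates with T = (0, 0), D = (1, 0), C = (0, 1), K = (3, 1).
1. N is the intersection of line TK and line CD ⇒ N = (3/4, 1/4)
2. A is the midpoint of CT ⇒ A = (0, 1/2)
3. G is the centroid of triangle NKD ⇒ G = (19/12, 5/12)
line AG meets KD at M = (38/21, 17/42)
G = A + t·(M−A) with t = 7/8, so AG:GM = 7/8:1/8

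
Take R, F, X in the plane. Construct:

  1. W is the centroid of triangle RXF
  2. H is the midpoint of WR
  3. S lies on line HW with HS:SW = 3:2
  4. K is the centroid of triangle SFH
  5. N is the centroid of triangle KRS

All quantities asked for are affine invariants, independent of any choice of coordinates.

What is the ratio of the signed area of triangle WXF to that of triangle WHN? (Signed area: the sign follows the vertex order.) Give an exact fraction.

Assign R = (0, 0), F = (1, 0), X = (0, 1) — the answer is frame-independent, so this choice is without loss of generality.
1. W is the centroid of triangle RXF ⇒ W = (1/3, 1/3)
2. H is the midpoint of WR ⇒ H = (1/6, 1/6)
3. S lies on line HW with HS:SW = 3:2 ⇒ S = (4/15, 4/15)
4. K is the centroid of triangle SFH ⇒ K = (43/90, 13/90)
5. N is the centroid of triangle KRS ⇒ N = (67/270, 37/270)
2·[WXF] = -1/3, 2·[WHN] = 1/54
[WXF]:[WHN] = -1/3:1/54 = -18

[WXF]:[WHN] = -18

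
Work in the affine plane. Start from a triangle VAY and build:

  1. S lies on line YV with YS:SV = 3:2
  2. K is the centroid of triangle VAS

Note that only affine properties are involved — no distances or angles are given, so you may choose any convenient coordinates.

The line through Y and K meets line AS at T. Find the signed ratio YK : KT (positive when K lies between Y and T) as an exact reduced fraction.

YK:KT = -11/2

Choose coordinates V = (0, 0), A = (1, 0), Y = (0, 1).
1. S lies on line YV with YS:SV = 3:2 ⇒ S = (0, 2/5)
2. K is the centroid of triangle VAS ⇒ K = (1/3, 2/15)
line YK meets AS at T = (3/11, 16/55)
K = Y + t·(T−Y) with t = 11/9, so YK:KT = 11/9:-2/9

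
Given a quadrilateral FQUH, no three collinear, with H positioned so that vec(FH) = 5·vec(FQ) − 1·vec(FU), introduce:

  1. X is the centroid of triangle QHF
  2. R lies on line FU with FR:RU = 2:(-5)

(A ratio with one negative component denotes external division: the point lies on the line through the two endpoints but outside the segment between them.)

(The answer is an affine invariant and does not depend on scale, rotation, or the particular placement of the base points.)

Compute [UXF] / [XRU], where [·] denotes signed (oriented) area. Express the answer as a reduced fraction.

[UXF]:[XRU] = 3/5

Choose coordinates F = (0, 0), Q = (1, 0), U = (0, 1), H = (5, -1).
1. X is the centroid of triangle QHF ⇒ X = (2, -1/3)
2. R lies on line FU with FR:RU = 2:(-5) ⇒ R = (0, -2/3)
2·[UXF] = -2, 2·[XRU] = -10/3
[UXF]:[XRU] = -2:-10/3 = 3/5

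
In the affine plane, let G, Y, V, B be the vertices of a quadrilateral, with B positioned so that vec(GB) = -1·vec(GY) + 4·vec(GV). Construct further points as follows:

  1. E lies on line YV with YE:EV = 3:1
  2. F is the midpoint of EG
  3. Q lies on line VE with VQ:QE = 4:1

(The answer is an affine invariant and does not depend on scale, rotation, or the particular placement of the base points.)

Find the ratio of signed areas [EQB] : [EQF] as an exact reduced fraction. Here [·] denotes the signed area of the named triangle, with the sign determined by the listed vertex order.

[EQB]:[EQF] = -4

Work in coordinates with G = (0, 0), Y = (1, 0), V = (0, 1), B = (-1, 4).
1. E lies on line YV with YE:EV = 3:1 ⇒ E = (1/4, 3/4)
2. F is the midpoint of EG ⇒ F = (1/8, 3/8)
3. Q lies on line VE with VQ:QE = 4:1 ⇒ Q = (1/5, 4/5)
2·[EQB] = -1/10, 2·[EQF] = 1/40
[EQB]:[EQF] = -1/10:1/40 = -4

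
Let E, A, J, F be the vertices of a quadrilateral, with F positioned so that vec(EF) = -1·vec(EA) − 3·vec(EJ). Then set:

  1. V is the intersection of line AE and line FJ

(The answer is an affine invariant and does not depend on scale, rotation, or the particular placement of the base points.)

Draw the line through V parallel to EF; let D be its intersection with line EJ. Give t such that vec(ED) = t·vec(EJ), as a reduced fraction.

Work in coordinates with E = (0, 0), A = (1, 0), J = (0, 1), F = (-1, -3).
1. V is the intersection of line AE and line FJ ⇒ V = (-1/4, 0)
through V parallel to EF: direction (-1, -3); meets EJ at D = (0, 3/4)
D = E + t·(J−E) with t = 3/4

t = 3/4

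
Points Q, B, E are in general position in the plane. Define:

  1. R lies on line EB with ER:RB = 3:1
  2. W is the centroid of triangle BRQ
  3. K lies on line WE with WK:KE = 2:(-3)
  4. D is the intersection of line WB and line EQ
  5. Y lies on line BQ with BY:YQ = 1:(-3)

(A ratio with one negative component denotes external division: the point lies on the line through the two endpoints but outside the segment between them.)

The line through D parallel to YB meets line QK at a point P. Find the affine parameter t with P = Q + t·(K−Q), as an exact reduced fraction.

t = -4/35

Work in coordinates with Q = (0, 0), B = (1, 0), E = (0, 1).
1. R lies on line EB with ER:RB = 3:1 ⇒ R = (3/4, 1/4)
2. W is the centroid of triangle BRQ ⇒ W = (7/12, 1/12)
3. K lies on line WE with WK:KE = 2:(-3) ⇒ K = (7/4, -7/4)
4. D is the intersection of line WB and line EQ ⇒ D = (0, 1/5)
5. Y lies on line BQ with BY:YQ = 1:(-3) ⇒ Y = (3/2, 0)
through D parallel to YB: direction (-1/2, 0); meets QK at P = (-1/5, 1/5)
P = Q + t·(K−Q) with t = -4/35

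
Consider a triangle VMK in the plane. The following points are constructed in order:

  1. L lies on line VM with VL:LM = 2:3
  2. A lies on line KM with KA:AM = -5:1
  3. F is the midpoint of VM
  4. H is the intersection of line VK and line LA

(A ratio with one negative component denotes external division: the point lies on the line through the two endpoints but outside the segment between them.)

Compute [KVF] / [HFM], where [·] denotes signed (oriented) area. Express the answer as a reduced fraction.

[KVF]:[HFM] = 17/2

Choose coordinates V = (0, 0), M = (1, 0), K = (0, 1).
1. L lies on line VM with VL:LM = 2:3 ⇒ L = (2/5, 0)
2. A lies on line KM with KA:AM = -5:1 ⇒ A = (5/4, -1/4)
3. F is the midpoint of VM ⇒ F = (1/2, 0)
4. H is the intersection of line VK and line LA ⇒ H = (0, 2/17)
2·[KVF] = 1/2, 2·[HFM] = 1/17
[KVF]:[HFM] = 1/2:1/17 = 17/2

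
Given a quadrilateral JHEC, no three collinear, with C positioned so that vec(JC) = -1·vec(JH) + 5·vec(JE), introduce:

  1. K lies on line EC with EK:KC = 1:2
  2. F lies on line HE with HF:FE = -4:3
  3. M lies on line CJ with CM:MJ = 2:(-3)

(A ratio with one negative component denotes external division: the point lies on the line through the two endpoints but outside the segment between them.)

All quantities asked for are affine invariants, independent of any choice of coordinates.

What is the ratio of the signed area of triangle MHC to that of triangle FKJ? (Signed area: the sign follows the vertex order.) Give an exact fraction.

Choose coordinates J = (0, 0), H = (1, 0), E = (0, 1), C = (-1, 5).
1. K lies on line EC with EK:KC = 1:2 ⇒ K = (-1/3, 7/3)
2. F lies on line HE with HF:FE = -4:3 ⇒ F = (-3, 4)
3. M lies on line CJ with CM:MJ = 2:(-3) ⇒ M = (-3, 15)
2·[MHC] = -10, 2·[FKJ] = -17/3
[MHC]:[FKJ] = -10:-17/3 = 30/17

[MHC]:[FKJ] = 30/17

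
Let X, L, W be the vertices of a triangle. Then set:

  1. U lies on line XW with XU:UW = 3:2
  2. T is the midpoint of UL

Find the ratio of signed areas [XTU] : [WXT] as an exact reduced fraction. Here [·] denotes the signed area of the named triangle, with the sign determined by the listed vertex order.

[XTU]:[WXT] = 3/5

Work in coordinates with X = (0, 0), L = (1, 0), W = (0, 1).
1. U lies on line XW with XU:UW = 3:2 ⇒ U = (0, 3/5)
2. T is the midpoint of UL ⇒ T = (1/2, 3/10)
2·[XTU] = 3/10, 2·[WXT] = 1/2
[XTU]:[WXT] = 3/10:1/2 = 3/5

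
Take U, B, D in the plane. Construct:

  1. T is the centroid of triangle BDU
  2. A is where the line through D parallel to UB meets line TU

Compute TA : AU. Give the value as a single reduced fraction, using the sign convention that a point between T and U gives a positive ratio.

TA:AU = -2/3

Choose coordinates U = (0, 0), B = (1, 0), D = (0, 1).
1. T is the centroid of triangle BDU ⇒ T = (1/3, 1/3)
2. A is where the line through D parallel to UB meets line TU ⇒ A = (1, 1)
A = T + t·(U−T) with t = -2, so TA:AU = t:(1−t) = -2:3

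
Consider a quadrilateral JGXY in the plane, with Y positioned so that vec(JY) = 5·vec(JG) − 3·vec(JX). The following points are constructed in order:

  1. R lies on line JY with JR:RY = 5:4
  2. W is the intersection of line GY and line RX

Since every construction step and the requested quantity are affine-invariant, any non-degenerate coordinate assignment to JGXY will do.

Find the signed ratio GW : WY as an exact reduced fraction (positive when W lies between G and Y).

Set J = (0, 0), G = (1, 0), X = (0, 1), Y = (5, -3); any affine frame gives the same invariant.
1. R lies on line JY with JR:RY = 5:4 ⇒ R = (25/9, -5/3)
2. W is the intersection of line GY and line RX ⇒ W = (25/21, -1/7)
W = G + t·(Y−G) with t = 1/21, so GW:WY = t:(1−t) = 1/21:20/21

GW:WY = 1/20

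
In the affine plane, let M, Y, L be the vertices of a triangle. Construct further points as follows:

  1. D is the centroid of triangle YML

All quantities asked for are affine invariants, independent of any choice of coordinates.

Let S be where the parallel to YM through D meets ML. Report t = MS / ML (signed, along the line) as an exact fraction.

Choose coordinates M = (0, 0), Y = (1, 0), L = (0, 1).
1. D is the centroid of triangle YML ⇒ D = (1/3, 1/3)
through D parallel to YM: direction (-1, 0); meets ML at S = (0, 1/3)
S = M + t·(L−M) with t = 1/3

t = 1/3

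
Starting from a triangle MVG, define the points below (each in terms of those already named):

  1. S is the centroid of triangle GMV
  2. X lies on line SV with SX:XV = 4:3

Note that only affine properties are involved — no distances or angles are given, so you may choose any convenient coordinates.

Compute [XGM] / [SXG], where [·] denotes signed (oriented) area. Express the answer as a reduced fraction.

[XGM]:[SXG] = 15/4

Assign M = (0, 0), V = (1, 0), G = (0, 1) — the answer is frame-independent, so this choice is without loss of generality.
1. S is the centroid of triangle GMV ⇒ S = (1/3, 1/3)
2. X lies on line SV with SX:XV = 4:3 ⇒ X = (5/7, 1/7)
2·[XGM] = 5/7, 2·[SXG] = 4/21
[XGM]:[SXG] = 5/7:4/21 = 15/4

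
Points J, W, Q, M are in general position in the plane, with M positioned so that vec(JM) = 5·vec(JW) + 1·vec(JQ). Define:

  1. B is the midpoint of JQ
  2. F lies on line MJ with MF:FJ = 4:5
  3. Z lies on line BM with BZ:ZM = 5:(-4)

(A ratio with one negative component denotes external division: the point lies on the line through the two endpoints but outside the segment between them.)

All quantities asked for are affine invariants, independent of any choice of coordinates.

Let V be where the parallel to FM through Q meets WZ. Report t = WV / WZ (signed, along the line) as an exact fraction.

Work in coordinates with J = (0, 0), W = (1, 0), Q = (0, 1), M = (5, 1).
1. B is the midpoint of JQ ⇒ B = (0, 1/2)
2. F lies on line MJ with MF:FJ = 4:5 ⇒ F = (25/9, 5/9)
3. Z lies on line BM with BZ:ZM = 5:(-4) ⇒ Z = (25, 3)
through Q parallel to FM: direction (20/9, 4/9); meets WZ at V = (-15, -2)
V = W + t·(Z−W) with t = -2/3

t = -2/3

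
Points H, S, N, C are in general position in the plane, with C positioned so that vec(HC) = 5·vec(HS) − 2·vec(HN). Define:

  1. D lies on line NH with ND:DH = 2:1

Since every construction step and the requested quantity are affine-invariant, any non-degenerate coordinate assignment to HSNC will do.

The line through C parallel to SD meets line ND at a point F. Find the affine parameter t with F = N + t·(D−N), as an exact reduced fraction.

Work in coordinates with H = (0, 0), S = (1, 0), N = (0, 1), C = (5, -2).
1. D lies on line NH with ND:DH = 2:1 ⇒ D = (0, 1/3)
through C parallel to SD: direction (-1, 1/3); meets ND at F = (0, -1/3)
F = N + t·(D−N) with t = 2

t = 2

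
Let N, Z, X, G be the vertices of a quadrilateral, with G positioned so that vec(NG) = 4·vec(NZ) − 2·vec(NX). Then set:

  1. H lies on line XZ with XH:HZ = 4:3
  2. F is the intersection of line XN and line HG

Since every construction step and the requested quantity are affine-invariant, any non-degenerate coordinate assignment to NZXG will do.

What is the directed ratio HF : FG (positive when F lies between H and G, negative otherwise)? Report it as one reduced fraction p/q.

Set N = (0, 0), Z = (1, 0), X = (0, 1), G = (4, -2); any affine frame gives the same invariant.
1. H lies on line XZ with XH:HZ = 4:3 ⇒ H = (4/7, 3/7)
2. F is the intersection of line XN and line HG ⇒ F = (0, 5/6)
F = H + t·(G−H) with t = -1/6, so HF:FG = t:(1−t) = -1/6:7/6

HF:FG = -1/7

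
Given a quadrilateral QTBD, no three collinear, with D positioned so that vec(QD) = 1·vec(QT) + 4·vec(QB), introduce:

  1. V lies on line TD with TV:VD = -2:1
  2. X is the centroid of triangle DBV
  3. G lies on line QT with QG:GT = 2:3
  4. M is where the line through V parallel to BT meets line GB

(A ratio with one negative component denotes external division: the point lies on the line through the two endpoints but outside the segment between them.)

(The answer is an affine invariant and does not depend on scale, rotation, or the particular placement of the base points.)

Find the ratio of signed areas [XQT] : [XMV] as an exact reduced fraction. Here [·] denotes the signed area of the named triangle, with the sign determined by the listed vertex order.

Set Q = (0, 0), T = (1, 0), B = (0, 1), D = (1, 4); any affine frame gives the same invariant.
1. V lies on line TD with TV:VD = -2:1 ⇒ V = (1, 8)
2. X is the centroid of triangle DBV ⇒ X = (2/3, 13/3)
3. G lies on line QT with QG:GT = 2:3 ⇒ G = (2/5, 0)
4. M is where the line through V parallel to BT meets line GB ⇒ M = (-16/3, 43/3)
2·[XQT] = 13/3, 2·[XMV] = -76/3
[XQT]:[XMV] = 13/3:-76/3 = -13/76

[XQT]:[XMV] = -13/76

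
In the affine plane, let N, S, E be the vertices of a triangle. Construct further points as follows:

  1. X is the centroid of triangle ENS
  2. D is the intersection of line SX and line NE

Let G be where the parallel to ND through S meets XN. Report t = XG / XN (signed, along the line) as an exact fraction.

Work in coordinates with N = (0, 0), S = (1, 0), E = (0, 1).
1. X is the centroid of triangle ENS ⇒ X = (1/3, 1/3)
2. D is the intersection of line SX and line NE ⇒ D = (0, 1/2)
through S parallel to ND: direction (0, 1/2); meets XN at G = (1, 1)
G = X + t·(N−X) with t = -2

t = -2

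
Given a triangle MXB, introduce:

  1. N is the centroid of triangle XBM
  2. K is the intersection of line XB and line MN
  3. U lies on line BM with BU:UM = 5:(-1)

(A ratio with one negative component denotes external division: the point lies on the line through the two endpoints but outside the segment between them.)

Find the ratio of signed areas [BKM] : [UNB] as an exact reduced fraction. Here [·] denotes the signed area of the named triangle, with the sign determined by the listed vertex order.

[BKM]:[UNB] = -6/5

Choose coordinates M = (0, 0), X = (1, 0), B = (0, 1).
1. N is the centroid of triangle XBM ⇒ N = (1/3, 1/3)
2. K is the intersection of line XB and line MN ⇒ K = (1/2, 1/2)
3. U lies on line BM with BU:UM = 5:(-1) ⇒ U = (0, -1/4)
2·[BKM] = -1/2, 2·[UNB] = 5/12
[BKM]:[UNB] = -1/2:5/12 = -6/5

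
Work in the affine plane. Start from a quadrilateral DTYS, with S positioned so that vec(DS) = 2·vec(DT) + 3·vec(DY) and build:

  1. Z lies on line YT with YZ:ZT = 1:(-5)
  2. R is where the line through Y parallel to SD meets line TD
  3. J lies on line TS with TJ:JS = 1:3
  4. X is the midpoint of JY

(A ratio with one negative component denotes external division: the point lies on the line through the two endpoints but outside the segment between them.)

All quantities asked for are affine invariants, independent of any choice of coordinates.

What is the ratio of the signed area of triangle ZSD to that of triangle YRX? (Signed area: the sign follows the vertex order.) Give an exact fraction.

[ZSD]:[YRX] = -78/17

Set D = (0, 0), T = (1, 0), Y = (0, 1), S = (2, 3); any affine frame gives the same invariant.
1. Z lies on line YT with YZ:ZT = 1:(-5) ⇒ Z = (-1/4, 5/4)
2. R is where the line through Y parallel to SD meets line TD ⇒ R = (-2/3, 0)
3. J lies on line TS with TJ:JS = 1:3 ⇒ J = (5/4, 3/4)
4. X is the midpoint of JY ⇒ X = (5/8, 7/8)
2·[ZSD] = -13/4, 2·[YRX] = 17/24
[ZSD]:[YRX] = -13/4:17/24 = -78/17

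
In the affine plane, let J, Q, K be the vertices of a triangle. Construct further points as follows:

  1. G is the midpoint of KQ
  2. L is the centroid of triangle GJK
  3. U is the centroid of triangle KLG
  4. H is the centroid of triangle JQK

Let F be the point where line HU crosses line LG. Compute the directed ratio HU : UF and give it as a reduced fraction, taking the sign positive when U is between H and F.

HU:UF = -2

Set J = (0, 0), Q = (1, 0), K = (0, 1); any affine frame gives the same invariant.
1. G is the midpoint of KQ ⇒ G = (1/2, 1/2)
2. L is the centroid of triangle GJK ⇒ L = (1/6, 1/2)
3. U is the centroid of triangle KLG ⇒ U = (2/9, 2/3)
4. H is the centroid of triangle JQK ⇒ H = (1/3, 1/3)
line HU meets LG at F = (5/18, 1/2)
U = H + t·(F−H) with t = 2, so HU:UF = 2:-1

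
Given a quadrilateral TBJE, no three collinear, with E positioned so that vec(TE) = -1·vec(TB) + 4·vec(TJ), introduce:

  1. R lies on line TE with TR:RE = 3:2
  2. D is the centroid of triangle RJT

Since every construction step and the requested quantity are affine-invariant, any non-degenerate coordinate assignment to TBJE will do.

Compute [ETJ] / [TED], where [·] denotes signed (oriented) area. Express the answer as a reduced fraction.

[ETJ]:[TED] = -3

Work in coordinates with T = (0, 0), B = (1, 0), J = (0, 1), E = (-1, 4).
1. R lies on line TE with TR:RE = 3:2 ⇒ R = (-3/5, 12/5)
2. D is the centroid of triangle RJT ⇒ D = (-1/5, 17/15)
2·[ETJ] = 1, 2·[TED] = -1/3
[ETJ]:[TED] = 1:-1/3 = -3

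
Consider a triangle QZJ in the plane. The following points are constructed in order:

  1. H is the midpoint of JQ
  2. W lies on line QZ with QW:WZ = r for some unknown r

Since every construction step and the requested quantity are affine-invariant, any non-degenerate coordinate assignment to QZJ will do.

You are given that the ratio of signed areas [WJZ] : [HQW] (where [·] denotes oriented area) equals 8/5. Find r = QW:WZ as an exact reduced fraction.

Assign Q = (0, 0), Z = (1, 0), J = (0, 1) — the answer is frame-independent, so this choice is without loss of generality.
1. H is the midpoint of JQ ⇒ H = (0, 1/2)
2. With QW:WZ = r, write λ = r/(r+1) so W = Q + λ·(Z−Q); W is affine-linear in λ
Every point depending on W is an affine combination of W and λ-independent points, so each such coordinate is linear in λ; the λ² term in each signed area is a multiple of (Z−Q)×(Z−Q) = 0, so 2·[WJZ] and 2·[HQW] are each linear in λ. Evaluating at λ=0 and λ=1:
  2·[WJZ] = λ − 1,   2·[HQW] = 1/2·λ
So [WJZ]:[HQW] = (λ − 1) / (1/2·λ). Setting this equal to 8/5:
  λ − 1 = 8/5·(1/2·λ)  ⇒  λ = 5
Then r = λ/(1−λ) = (5)/(-4) = -5/4. Check: with r = -5/4, W = (5, 0) and [WJZ]:[HQW] = 8/5 as required.

r = -5/4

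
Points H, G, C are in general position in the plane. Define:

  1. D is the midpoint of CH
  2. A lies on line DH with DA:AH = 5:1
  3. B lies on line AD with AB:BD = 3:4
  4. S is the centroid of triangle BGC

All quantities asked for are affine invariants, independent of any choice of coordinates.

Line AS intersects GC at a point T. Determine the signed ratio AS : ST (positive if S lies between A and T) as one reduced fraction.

AS:ST = 169/62

Work in coordinates with H = (0, 0), G = (1, 0), C = (0, 1).
1. D is the midpoint of CH ⇒ D = (0, 1/2)
2. A lies on line DH with DA:AH = 5:1 ⇒ A = (0, 1/12)
3. B lies on line AD with AB:BD = 3:4 ⇒ B = (0, 11/42)
4. S is the centroid of triangle BGC ⇒ S = (1/3, 53/126)
line AS meets GC at T = (77/169, 92/169)
S = A + t·(T−A) with t = 169/231, so AS:ST = 169/231:62/231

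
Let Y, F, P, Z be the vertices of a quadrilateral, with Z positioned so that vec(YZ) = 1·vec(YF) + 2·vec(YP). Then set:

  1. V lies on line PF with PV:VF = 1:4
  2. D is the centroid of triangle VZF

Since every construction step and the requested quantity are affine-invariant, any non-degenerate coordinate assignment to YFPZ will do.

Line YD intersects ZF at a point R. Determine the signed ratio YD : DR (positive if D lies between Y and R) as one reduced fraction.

YD:DR = 11/4

Work in coordinates with Y = (0, 0), F = (1, 0), P = (0, 1), Z = (1, 2).
1. V lies on line PF with PV:VF = 1:4 ⇒ V = (1/5, 4/5)
2. D is the centroid of triangle VZF ⇒ D = (11/15, 14/15)
line YD meets ZF at R = (1, 14/11)
D = Y + t·(R−Y) with t = 11/15, so YD:DR = 11/15:4/15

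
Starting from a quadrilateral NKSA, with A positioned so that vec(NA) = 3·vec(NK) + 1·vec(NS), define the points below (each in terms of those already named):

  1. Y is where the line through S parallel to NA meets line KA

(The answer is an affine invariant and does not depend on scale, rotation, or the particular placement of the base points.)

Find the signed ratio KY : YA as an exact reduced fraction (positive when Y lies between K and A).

Set N = (0, 0), K = (1, 0), S = (0, 1), A = (3, 1); any affine frame gives the same invariant.
1. Y is where the line through S parallel to NA meets line KA ⇒ Y = (9, 4)
Y = K + t·(A−K) with t = 4, so KY:YA = t:(1−t) = 4:-3

KY:YA = -4/3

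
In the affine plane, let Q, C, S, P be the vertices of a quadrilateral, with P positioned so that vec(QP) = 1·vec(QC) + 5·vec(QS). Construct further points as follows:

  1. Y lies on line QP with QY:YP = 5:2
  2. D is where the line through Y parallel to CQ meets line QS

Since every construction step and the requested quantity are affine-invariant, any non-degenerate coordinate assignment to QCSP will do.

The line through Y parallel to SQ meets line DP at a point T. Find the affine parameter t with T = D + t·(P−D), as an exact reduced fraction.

Work in coordinates with Q = (0, 0), C = (1, 0), S = (0, 1), P = (1, 5).
1. Y lies on line QP with QY:YP = 5:2 ⇒ Y = (5/7, 25/7)
2. D is where the line through Y parallel to CQ meets line QS ⇒ D = (0, 25/7)
through Y parallel to SQ: direction (0, -1); meets DP at T = (5/7, 225/49)
T = D + t·(P−D) with t = 5/7

t = 5/7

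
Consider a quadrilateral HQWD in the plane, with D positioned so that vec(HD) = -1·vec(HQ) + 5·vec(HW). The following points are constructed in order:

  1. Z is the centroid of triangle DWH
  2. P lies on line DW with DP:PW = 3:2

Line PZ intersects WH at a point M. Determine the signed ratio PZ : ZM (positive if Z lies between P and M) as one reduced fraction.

PZ:ZM = 1/5

Choose coordinates H = (0, 0), Q = (1, 0), W = (0, 1), D = (-1, 5).
1. Z is the centroid of triangle DWH ⇒ Z = (-1/3, 2)
2. P lies on line DW with DP:PW = 3:2 ⇒ P = (-2/5, 13/5)
line PZ meets WH at M = (0, -1)
Z = P + t·(M−P) with t = 1/6, so PZ:ZM = 1/6:5/6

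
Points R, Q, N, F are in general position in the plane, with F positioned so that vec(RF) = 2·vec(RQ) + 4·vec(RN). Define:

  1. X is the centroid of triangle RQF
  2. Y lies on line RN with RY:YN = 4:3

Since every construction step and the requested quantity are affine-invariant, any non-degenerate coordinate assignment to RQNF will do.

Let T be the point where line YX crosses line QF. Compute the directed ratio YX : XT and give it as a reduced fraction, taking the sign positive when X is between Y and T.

Set R = (0, 0), Q = (1, 0), N = (0, 1), F = (2, 4); any affine frame gives the same invariant.
1. X is the centroid of triangle RQF ⇒ X = (1, 4/3)
2. Y lies on line RN with RY:YN = 4:3 ⇒ Y = (0, 4/7)
line YX meets QF at T = (24/17, 28/17)
X = Y + t·(T−Y) with t = 17/24, so YX:XT = 17/24:7/24

YX:XT = 17/7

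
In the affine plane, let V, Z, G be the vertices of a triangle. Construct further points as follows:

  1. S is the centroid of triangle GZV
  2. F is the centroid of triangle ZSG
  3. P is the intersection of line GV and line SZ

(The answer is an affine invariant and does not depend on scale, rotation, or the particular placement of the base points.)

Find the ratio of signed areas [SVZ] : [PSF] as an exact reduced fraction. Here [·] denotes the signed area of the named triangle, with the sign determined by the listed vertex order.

[SVZ]:[PSF] = 6

Set V = (0, 0), Z = (1, 0), G = (0, 1); any affine frame gives the same invariant.
1. S is the centroid of triangle GZV ⇒ S = (1/3, 1/3)
2. F is the centroid of triangle ZSG ⇒ F = (4/9, 4/9)
3. P is the intersection of line GV and line SZ ⇒ P = (0, 1/2)
2·[SVZ] = 1/3, 2·[PSF] = 1/18
[SVZ]:[PSF] = 1/3:1/18 = 6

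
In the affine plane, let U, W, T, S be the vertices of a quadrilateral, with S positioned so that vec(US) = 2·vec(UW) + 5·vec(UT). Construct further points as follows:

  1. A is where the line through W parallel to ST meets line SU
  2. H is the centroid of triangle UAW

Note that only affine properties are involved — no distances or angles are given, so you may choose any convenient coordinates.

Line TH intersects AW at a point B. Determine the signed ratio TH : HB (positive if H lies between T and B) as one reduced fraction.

Set U = (0, 0), W = (1, 0), T = (0, 1), S = (2, 5); any affine frame gives the same invariant.
1. A is where the line through W parallel to ST meets line SU ⇒ A = (-4, -10)
2. H is the centroid of triangle UAW ⇒ H = (-1, -10/3)
line TH meets AW at B = (-9/7, -32/7)
H = T + t·(B−T) with t = 7/9, so TH:HB = 7/9:2/9

TH:HB = 7/2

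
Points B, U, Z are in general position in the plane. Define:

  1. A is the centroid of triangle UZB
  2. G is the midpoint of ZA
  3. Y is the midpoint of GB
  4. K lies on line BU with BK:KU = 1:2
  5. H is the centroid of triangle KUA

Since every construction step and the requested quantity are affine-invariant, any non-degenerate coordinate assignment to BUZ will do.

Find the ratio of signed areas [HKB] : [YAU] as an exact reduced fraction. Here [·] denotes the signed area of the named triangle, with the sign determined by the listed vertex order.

Work in coordinates with B = (0, 0), U = (1, 0), Z = (0, 1).
1. A is the centroid of triangle UZB ⇒ A = (1/3, 1/3)
2. G is the midpoint of ZA ⇒ G = (1/6, 2/3)
3. Y is the midpoint of GB ⇒ Y = (1/12, 1/3)
4. K lies on line BU with BK:KU = 1:2 ⇒ K = (1/3, 0)
5. H is the centroid of triangle KUA ⇒ H = (5/9, 1/9)
2·[HKB] = -1/27, 2·[YAU] = -1/12
[HKB]:[YAU] = -1/27:-1/12 = 4/9

[HKB]:[YAU] = 4/9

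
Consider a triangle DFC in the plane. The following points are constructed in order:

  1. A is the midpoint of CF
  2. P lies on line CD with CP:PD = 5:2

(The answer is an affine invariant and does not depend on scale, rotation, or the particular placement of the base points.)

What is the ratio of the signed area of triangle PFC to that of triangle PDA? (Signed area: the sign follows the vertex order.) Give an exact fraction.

Set D = (0, 0), F = (1, 0), C = (0, 1); any affine frame gives the same invariant.
1. A is the midpoint of CF ⇒ A = (1/2, 1/2)
2. P lies on line CD with CP:PD = 5:2 ⇒ P = (0, 2/7)
2·[PFC] = 5/7, 2·[PDA] = 1/7
[PFC]:[PDA] = 5/7:1/7 = 5

[PFC]:[PDA] = 5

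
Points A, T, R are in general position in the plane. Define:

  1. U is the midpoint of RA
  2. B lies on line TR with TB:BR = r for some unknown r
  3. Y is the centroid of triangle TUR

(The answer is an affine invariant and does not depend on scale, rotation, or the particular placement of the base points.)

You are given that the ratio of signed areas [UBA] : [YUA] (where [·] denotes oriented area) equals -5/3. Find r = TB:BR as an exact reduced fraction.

Work in coordinates with A = (0, 0), T = (1, 0), R = (0, 1).
1. U is the midpoint of RA ⇒ U = (0, 1/2)
2. With TB:BR = r, write λ = r/(r+1) so B = T + λ·(R−T); B is affine-linear in λ
3. Y is the centroid of triangle TUR ⇒ Y = (1/3, 1/2)
Every point depending on B is an affine combination of B and λ-independent points, so each such coordinate is linear in λ; the λ² term in each signed area is a multiple of (R−T)×(R−T) = 0, so 2·[UBA] and 2·[YUA] are each linear in λ. Evaluating at λ=0 and λ=1:
  2·[UBA] = 1/2·λ − 1/2,   2·[YUA] = 1/6
So [UBA]:[YUA] = (1/2·λ − 1/2) / (1/6). Setting this equal to -5/3:
  1/2·λ − 1/2 = -5/3·(1/6)  ⇒  λ = 4/9
Then r = λ/(1−λ) = (4/9)/(5/9) = 4/5. Check: with r = 4/5, B = (5/9, 4/9) and [UBA]:[YUA] = -5/3 as required.

r = 4/5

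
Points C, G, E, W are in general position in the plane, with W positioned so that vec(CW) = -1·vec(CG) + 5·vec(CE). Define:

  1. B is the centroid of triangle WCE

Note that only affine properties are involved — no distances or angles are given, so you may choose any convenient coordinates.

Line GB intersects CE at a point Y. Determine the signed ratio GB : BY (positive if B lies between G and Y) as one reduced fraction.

GB:BY = -4

Choose coordinates C = (0, 0), G = (1, 0), E = (0, 1), W = (-1, 5).
1. B is the centroid of triangle WCE ⇒ B = (-1/3, 2)
line GB meets CE at Y = (0, 3/2)
B = G + t·(Y−G) with t = 4/3, so GB:BY = 4/3:-1/3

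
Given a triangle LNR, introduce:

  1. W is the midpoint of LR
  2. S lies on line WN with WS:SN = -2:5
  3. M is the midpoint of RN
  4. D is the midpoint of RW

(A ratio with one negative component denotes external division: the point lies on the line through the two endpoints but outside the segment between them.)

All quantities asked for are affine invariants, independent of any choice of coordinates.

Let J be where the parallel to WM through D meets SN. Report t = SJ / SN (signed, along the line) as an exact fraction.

t = 1/10

Set L = (0, 0), N = (1, 0), R = (0, 1); any affine frame gives the same invariant.
1. W is the midpoint of LR ⇒ W = (0, 1/2)
2. S lies on line WN with WS:SN = -2:5 ⇒ S = (-2/3, 5/6)
3. M is the midpoint of RN ⇒ M = (1/2, 1/2)
4. D is the midpoint of RW ⇒ D = (0, 3/4)
through D parallel to WM: direction (1/2, 0); meets SN at J = (-1/2, 3/4)
J = S + t·(N−S) with t = 1/10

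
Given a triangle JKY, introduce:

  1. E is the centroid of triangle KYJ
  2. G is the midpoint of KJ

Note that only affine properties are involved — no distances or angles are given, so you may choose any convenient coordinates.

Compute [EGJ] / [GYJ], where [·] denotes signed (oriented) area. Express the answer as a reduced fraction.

Set J = (0, 0), K = (1, 0), Y = (0, 1); any affine frame gives the same invariant.
1. E is the centroid of triangle KYJ ⇒ E = (1/3, 1/3)
2. G is the midpoint of KJ ⇒ G = (1/2, 0)
2·[EGJ] = -1/6, 2·[GYJ] = 1/2
[EGJ]:[GYJ] = -1/6:1/2 = -1/3

[EGJ]:[GYJ] = -1/3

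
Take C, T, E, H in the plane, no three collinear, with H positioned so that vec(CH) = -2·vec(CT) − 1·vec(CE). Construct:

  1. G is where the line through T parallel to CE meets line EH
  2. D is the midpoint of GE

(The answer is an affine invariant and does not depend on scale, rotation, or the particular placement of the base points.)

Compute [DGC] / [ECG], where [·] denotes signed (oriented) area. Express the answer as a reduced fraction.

[DGC]:[ECG] = -1/2

Work in coordinates with C = (0, 0), T = (1, 0), E = (0, 1), H = (-2, -1).
1. G is where the line through T parallel to CE meets line EH ⇒ G = (1, 2)
2. D is the midpoint of GE ⇒ D = (1/2, 3/2)
2·[DGC] = -1/2, 2·[ECG] = 1
[DGC]:[ECG] = -1/2:1 = -1/2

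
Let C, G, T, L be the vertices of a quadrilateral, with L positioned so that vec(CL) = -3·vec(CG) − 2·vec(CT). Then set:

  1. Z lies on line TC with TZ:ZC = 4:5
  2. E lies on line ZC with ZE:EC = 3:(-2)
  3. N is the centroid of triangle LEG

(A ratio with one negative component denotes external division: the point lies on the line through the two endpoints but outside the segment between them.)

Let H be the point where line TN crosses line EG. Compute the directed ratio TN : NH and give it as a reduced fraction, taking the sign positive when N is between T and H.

TN:NH = 35/22

Work in coordinates with C = (0, 0), G = (1, 0), T = (0, 1), L = (-3, -2).
1. Z lies on line TC with TZ:ZC = 4:5 ⇒ Z = (0, 5/9)
2. E lies on line ZC with ZE:EC = 3:(-2) ⇒ E = (0, -10/9)
3. N is the centroid of triangle LEG ⇒ N = (-2/3, -28/27)
line TN meets EG at H = (-38/35, -146/63)
N = T + t·(H−T) with t = 35/57, so TN:NH = 35/57:22/57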